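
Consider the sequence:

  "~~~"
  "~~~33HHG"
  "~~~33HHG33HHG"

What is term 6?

~~~33HHG33HHG33HHG33HHG33HHG

The strings grow by a fixed suffix 33HHG each time.
From ~~~33HHG33HHG, 3 further steps: ~~~33HHG33HHG → ~~~33HHG33HHG33HHG → ~~~33HHG33HHG33HHG33HHG → (answer).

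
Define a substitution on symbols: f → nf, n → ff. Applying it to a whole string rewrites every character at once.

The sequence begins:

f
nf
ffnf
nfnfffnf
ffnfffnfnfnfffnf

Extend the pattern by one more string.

Rewriting the 16 symbols of ffnfffnfnfnfffnf one by one yields nf nf ff nf nf nf ff nf ff nf ff nf nf nf ff nf; concatenated:

nfnfffnfnfnfffnfffnfffnfnfnfffnf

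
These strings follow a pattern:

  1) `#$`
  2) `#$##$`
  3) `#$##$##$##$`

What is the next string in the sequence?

Each string is two copies of the previous one joined by '#'.
Doubling #$##$##$##$ with '#' between the halves:

#$##$##$##$##$##$##$##$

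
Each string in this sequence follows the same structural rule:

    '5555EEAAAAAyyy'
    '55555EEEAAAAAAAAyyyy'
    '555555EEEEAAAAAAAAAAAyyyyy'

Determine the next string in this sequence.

5555555EEEEEAAAAAAAAAAAAAAyyyyyy

The n-th term is n+2 5's then n E's then 3n-1 A's then n+1 y's, where the shown terms are n = 2, 3, 4.
For the next term, n = 5, so the run lengths are 7, 5, 14, 6.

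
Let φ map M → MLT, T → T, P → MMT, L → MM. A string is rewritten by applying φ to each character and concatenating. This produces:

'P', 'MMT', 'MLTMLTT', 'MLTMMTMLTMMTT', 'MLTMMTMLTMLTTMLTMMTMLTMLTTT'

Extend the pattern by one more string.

Applying the rule to each of the 27 symbols of MLTMMTMLTMLTTMLTMMTMLTMLTTT gives the pieces MLT MM T MLT MLT T MLT MM T MLT MM T T MLT MM T MLT MLT T MLT MM T MLT MM T T T, which concatenate to the answer.

MLTMMTMLTMLTTMLTMMTMLTMMTTMLTMMTMLTMLTTMLTMMTMLTMMTTT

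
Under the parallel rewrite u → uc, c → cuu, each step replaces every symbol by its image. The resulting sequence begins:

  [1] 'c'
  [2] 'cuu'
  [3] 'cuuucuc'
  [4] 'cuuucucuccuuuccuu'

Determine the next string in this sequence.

Replace each of the 17 characters of cuuucucuccuuuccuu in place — cuu uc uc uc cuu uc cuu uc cuu cuu uc uc uc cuu cuu uc uc — and concatenate.

cuuucucuccuuuccuuuccuucuuucucuccuucuuucuc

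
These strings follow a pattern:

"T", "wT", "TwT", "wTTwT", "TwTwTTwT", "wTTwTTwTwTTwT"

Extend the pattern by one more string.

From term 3 onward, concatenate the second-to-last term with the last: T·wT = TwT, wT·TwT = wTTwT, …
Continuing: TwTwTTwT · wTTwTTwTwTTwT gives term 7.

TwTwTTwTwTTwTTwTwTTwT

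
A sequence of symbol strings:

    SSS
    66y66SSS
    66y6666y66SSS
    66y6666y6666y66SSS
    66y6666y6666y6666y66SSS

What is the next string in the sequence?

The strings grow by a fixed prefix 66y66 each time.
So the next term is 66y66·66y6666y6666y6666y66SSS.

66y6666y6666y6666y6666y66SSS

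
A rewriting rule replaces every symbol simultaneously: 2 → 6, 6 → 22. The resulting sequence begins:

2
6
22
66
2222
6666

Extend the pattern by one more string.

Apply φ to 6666 symbol by symbol: 6→22, 6→22, 6→22, 6→22; joined: 22 22 22 22.

22222222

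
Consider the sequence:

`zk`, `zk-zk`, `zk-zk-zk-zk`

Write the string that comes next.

s(k+1) = s(k)·-·s(k) — each term doubles the last with '-' between the halves.
So the next term is two copies of zk-zk-zk-zk with '-' between the halves.

zk-zk-zk-zk-zk-zk-zk-zk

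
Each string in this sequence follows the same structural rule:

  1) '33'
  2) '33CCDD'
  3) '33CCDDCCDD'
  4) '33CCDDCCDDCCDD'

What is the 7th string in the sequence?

Each term is the previous one with CCDD appended.
From 33CCDDCCDDCCDD, 3 further steps: 33CCDDCCDDCCDD → 33CCDDCCDDCCDDCCDD → 33CCDDCCDDCCDDCCDDCCDD → (answer).

33CCDDCCDDCCDDCCDDCCDDCCDD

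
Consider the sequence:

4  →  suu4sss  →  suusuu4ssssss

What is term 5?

Each term wraps the previous one in suu on the left and sss on the right.
From suusuu4ssssss, 2 further steps: suusuu4ssssss → suusuusuu4sssssssss → (answer).

suusuusuusuu4ssssssssssss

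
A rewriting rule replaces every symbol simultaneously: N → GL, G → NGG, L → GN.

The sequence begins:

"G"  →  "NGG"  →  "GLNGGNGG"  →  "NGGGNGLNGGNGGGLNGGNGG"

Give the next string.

Replace each of the 21 characters of NGGGNGLNGGNGGGLNGGNGG in place — GL NGG NGG NGG GL NGG GN GL NGG NGG GL NGG NGG NGG GN GL NGG NGG GL NGG NGG — and concatenate.

GLNGGNGGNGGGLNGGGNGLNGGNGGGLNGGNGGNGGGNGLNGGNGGGLNGGNGG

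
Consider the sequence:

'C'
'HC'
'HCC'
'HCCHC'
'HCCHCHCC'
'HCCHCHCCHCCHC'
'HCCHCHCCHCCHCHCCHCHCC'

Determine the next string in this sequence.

This is a Fibonacci-style word recurrence s(k) = s(k−1)·s(k−2): e.g. HC·C = HCC.
Continuing: HCCHCHCCHCCHCHCCHCHCC · HCCHCHCCHCCHC gives term 8.

HCCHCHCCHCCHCHCCHCHCCHCCHCHCCHCCHC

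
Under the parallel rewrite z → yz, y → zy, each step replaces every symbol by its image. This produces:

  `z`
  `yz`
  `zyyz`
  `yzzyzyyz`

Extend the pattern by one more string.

zyyzyzzyyzzyzyyz

Expanding yzzyzyyz: y→zy, z→yz, z→yz, y→zy, z→yz, y→zy, y→zy, z→yz. Concatenated: zy yz yz zy yz zy zy yz.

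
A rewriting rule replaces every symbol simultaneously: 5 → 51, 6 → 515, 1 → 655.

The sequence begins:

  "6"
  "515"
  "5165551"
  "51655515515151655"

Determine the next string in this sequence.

51655515515151655515165551655516555155151

Applying the rule to each of the 17 symbols of 51655515515151655 gives the pieces 51 655 515 51 51 51 655 51 51 655 51 655 51 655 515 51 51, which concatenate to the answer.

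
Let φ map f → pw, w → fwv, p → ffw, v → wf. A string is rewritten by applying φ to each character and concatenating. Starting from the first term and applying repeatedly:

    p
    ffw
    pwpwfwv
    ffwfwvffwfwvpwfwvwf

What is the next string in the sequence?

pwpwfwvpwfwvwfpwpwfwvpwfwvwfffwfwvpwfwvwffwvpw

Replace each of the 19 characters of ffwfwvffwfwvpwfwvwf in place — pw pw fwv pw fwv wf pw pw fwv pw fwv wf ffw fwv pw fwv wf fwv pw — and concatenate.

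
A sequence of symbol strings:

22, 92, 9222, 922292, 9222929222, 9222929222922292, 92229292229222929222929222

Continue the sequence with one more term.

922292922292229292229292229222929222922292

From term 3 onward, concatenate the last term with the second-to-last: 92·22 = 9222, 9222·92 = 922292, …
Continuing: 92229292229222929222929222 · 9222929222922292 gives term 8.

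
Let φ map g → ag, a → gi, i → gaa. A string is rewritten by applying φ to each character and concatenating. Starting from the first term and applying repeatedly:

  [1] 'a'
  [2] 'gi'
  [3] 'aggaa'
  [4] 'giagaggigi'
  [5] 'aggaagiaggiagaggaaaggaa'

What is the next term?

giagaggigiaggaagiagaggaagiaggiagaggigigiagaggigi

φ(aggaagiaggiagaggaaaggaa) expands symbol-by-symbol to gi ag ag gi gi ag gaa gi ag ag gaa gi ag gi ag ag gi gi gi ag ag gi gi; joining the 23 pieces gives the next term.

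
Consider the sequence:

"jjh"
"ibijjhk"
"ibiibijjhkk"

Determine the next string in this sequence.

ibiibiibijjhkkk

s(k+1) = ibi·s(k)·k, so each term gains ibi as a prefix and k as a suffix.
One more step from ibiibijjhkk gives the answer.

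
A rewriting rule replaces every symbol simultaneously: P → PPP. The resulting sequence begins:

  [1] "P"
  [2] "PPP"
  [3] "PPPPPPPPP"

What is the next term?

Apply φ to PPPPPPPPP symbol by symbol: P→PPP, P→PPP, P→PPP, P→PPP, P→PPP, P→PPP, P→PPP, P→PPP, P→PPP; joined: PPP PPP PPP PPP PPP PPP PPP PPP PPP.

PPPPPPPPPPPPPPPPPPPPPPPPPPP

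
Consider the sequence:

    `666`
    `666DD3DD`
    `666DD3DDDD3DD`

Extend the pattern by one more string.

Each term is the previous one with DD3DD appended.
Applying this once more to 666DD3DDDD3DD:

666DD3DDDD3DDDD3DD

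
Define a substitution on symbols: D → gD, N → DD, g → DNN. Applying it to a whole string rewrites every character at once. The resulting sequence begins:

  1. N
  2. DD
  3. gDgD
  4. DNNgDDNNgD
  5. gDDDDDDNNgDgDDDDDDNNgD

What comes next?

Rewriting the 22 symbols of gDDDDDDNNgDgDDDDDDNNgD one by one yields DNN gD gD gD gD gD gD DD DD DNN gD DNN gD gD gD gD gD gD DD DD DNN gD; concatenated:

DNNgDgDgDgDgDgDDDDDDNNgDDNNgDgDgDgDgDgDDDDDDNNgD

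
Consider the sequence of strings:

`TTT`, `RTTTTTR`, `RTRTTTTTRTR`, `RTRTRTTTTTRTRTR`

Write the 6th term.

s(k+1) = RT·s(k)·TR, so each term gains RT as a prefix and TR as a suffix.
From RTRTRTTTTTRTRTR, 2 further steps: RTRTRTTTTTRTRTR → RTRTRTRTTTTTRTRTRTR → (answer).

RTRTRTRTRTTTTTRTRTRTRTR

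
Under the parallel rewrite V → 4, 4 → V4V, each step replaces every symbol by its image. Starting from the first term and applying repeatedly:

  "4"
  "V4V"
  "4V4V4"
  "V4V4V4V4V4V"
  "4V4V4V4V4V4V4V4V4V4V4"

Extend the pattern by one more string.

V4V4V4V4V4V4V4V4V4V4V4V4V4V4V4V4V4V4V4V4V4V

Applying the rule to each of the 21 symbols of 4V4V4V4V4V4V4V4V4V4V4 gives the pieces V4V 4 V4V 4 V4V 4 V4V 4 V4V 4 V4V 4 V4V 4 V4V 4 V4V 4 V4V 4 V4V, which concatenate to the answer.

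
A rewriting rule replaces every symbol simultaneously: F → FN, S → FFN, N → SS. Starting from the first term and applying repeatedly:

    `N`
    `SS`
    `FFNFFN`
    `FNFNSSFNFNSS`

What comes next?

Apply φ to FNFNSSFNFNSS symbol by symbol: F→FN, N→SS, F→FN, N→SS, S→FFN, S→FFN, F→FN, N→SS, F→FN, N→SS, S→FFN, S→FFN; joined: FN SS FN SS FFN FFN FN SS FN SS FFN FFN.

FNSSFNSSFFNFFNFNSSFNSSFFNFFN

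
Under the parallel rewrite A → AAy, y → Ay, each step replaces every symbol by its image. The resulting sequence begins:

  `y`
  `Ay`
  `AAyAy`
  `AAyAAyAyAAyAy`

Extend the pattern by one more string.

φ(AAyAAyAyAAyAy) expands symbol-by-symbol to AAy AAy Ay AAy AAy Ay AAy Ay AAy AAy Ay AAy Ay; joining the 13 pieces gives the next term.

AAyAAyAyAAyAAyAyAAyAyAAyAAyAyAAyAy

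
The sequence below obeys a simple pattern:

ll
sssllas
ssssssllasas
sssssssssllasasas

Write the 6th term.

Every step adds sss to the front and as to the end of the previous string.
From sssssssssllasasas, 2 further steps: sssssssssllasasas → ssssssssssssllasasasas → (answer).

sssssssssssssssllasasasasas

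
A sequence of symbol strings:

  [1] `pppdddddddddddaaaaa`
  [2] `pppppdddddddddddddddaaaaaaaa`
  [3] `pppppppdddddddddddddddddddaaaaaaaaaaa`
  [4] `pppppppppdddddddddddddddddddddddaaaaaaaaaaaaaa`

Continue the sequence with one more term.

pppppppppppdddddddddddddddddddddddddddaaaaaaaaaaaaaaaaa

Term n consists of 2n-1 p's, followed by 4n+3 d's, followed by 3n-1 a's, where the shown terms are n = 2, 3, 4, 5.
For the next term, n = 6, so the run lengths are 11, 27, 17.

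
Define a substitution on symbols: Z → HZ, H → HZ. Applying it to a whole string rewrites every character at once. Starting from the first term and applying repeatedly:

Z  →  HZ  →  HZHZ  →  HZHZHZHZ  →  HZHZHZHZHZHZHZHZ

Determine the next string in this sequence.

Rewriting the 16 symbols of HZHZHZHZHZHZHZHZ one by one yields HZ HZ HZ HZ HZ HZ HZ HZ HZ HZ HZ HZ HZ HZ HZ HZ; concatenated:

HZHZHZHZHZHZHZHZHZHZHZHZHZHZHZHZ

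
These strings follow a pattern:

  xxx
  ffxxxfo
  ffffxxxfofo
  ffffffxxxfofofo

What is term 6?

Each term wraps the previous one in ff on the left and fo on the right.
From ffffffxxxfofofo, 2 further steps: ffffffxxxfofofo → ffffffffxxxfofofofo → (answer).

ffffffffffxxxfofofofofo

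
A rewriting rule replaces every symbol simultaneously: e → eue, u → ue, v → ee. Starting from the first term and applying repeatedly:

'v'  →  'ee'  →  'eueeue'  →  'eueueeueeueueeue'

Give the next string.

Rewriting the 16 symbols of eueueeueeueueeue one by one yields eue ue eue ue eue eue ue eue eue ue eue ue eue eue ue eue; concatenated:

eueueeueueeueeueueeueeueueeueueeueeueueeue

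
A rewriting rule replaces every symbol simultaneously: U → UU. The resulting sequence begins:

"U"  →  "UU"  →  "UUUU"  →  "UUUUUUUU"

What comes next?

Apply φ to UUUUUUUU symbol by symbol: U→UU, U→UU, U→UU, U→UU, U→UU, U→UU, U→UU, U→UU; joined: UU UU UU UU UU UU UU UU.

UUUUUUUUUUUUUUUU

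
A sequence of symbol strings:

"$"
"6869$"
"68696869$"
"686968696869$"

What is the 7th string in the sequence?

686968696869686968696869$

The strings grow by a fixed prefix 6869 each time.
From 686968696869$, 3 further steps: 686968696869$ → 6869686968696869$ → 68696869686968696869$ → (answer).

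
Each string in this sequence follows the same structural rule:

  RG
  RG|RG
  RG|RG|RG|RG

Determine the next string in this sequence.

s(k+1) = s(k)·|·s(k) — each term doubles the last with '|' between the halves.
So the next term is two copies of RG|RG|RG|RG with '|' between the halves.

RG|RG|RG|RG|RG|RG|RG|RG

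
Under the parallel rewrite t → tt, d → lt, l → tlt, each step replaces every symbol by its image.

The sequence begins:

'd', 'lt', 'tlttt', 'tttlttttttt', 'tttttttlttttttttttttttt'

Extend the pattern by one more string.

φ(tttttttlttttttttttttttt) expands symbol-by-symbol to tt tt tt tt tt tt tt tlt tt tt tt tt tt tt tt tt tt tt tt tt tt tt tt; joining the 23 pieces gives the next term.

tttttttttttttttlttttttttttttttttttttttttttttttt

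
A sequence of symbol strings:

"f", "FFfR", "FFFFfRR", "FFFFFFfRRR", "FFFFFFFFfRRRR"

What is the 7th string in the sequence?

Every step adds FF to the front and R to the end of the previous string.
From FFFFFFFFfRRRR, 2 further steps: FFFFFFFFfRRRR → FFFFFFFFFFfRRRRR → (answer).

FFFFFFFFFFFFfRRRRRR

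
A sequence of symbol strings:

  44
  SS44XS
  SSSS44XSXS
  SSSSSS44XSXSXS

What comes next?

Each term wraps the previous one in SS on the left and XS on the right.
One more step from SSSSSS44XSXSXS gives the answer.

SSSSSSSS44XSXSXSXS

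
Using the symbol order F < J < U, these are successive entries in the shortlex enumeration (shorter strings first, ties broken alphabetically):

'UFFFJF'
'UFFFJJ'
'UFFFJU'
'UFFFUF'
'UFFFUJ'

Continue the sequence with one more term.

UFFFUU

The successor of UFFFUJ increments the rightmost position that isn't already U and resets every position after it to F.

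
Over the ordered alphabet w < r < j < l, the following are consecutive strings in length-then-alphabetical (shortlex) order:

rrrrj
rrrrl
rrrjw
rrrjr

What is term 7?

Stepping forward 3 times from rrrjr: rrrjr → rrrjj → rrrjl, then the target.

rrrlw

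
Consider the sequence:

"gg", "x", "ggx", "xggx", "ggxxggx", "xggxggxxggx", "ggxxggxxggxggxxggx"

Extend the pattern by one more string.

xggxggxxggxggxxggxxggxggxxggx

This is a Fibonacci-style word recurrence s(k) = s(k−2)·s(k−1): e.g. gg·x = ggx.
So term 8 is xggxggxxggx·ggxxggxxggxggxxggx.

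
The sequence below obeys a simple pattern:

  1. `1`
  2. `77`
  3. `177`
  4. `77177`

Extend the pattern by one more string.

This is a Fibonacci-style word recurrence s(k) = s(k−2)·s(k−1): e.g. 1·77 = 177.
Continuing: 177 · 77177 gives term 5.

17777177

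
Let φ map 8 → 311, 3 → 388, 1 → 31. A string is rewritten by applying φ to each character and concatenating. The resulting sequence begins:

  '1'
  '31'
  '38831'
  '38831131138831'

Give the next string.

φ(38831131138831) expands symbol-by-symbol to 388 311 311 388 31 31 388 31 31 388 311 311 388 31; joining the 14 pieces gives the next term.

3883113113883131388313138831131138831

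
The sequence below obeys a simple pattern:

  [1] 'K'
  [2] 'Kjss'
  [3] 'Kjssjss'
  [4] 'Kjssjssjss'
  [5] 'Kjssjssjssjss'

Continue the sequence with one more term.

Kjssjssjssjssjss

Each term is the previous one with jss appended.
One more step from Kjssjssjssjss gives the answer.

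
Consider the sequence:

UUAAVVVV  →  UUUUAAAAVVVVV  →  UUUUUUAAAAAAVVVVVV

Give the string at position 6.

Term n consists of 2n-2 U's, followed by 2n-2 A's, followed by n+2 V's, where the shown terms are n = 2, 3, 4.
For term 6, n = 7, so the run lengths are 12, 12, 9.

UUUUUUUUUUUUAAAAAAAAAAAAVVVVVVVVV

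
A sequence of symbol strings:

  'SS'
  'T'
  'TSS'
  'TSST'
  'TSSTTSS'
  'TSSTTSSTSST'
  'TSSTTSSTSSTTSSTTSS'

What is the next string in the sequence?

Each term (from the third on) is the previous term followed by the one before it: term 3 = T·SS = TSS.
So term 8 is TSSTTSSTSSTTSSTTSS·TSSTTSSTSST.

TSSTTSSTSSTTSSTTSSTSSTTSSTSST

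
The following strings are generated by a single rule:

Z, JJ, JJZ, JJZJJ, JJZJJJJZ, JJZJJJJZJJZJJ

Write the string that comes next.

JJZJJJJZJJZJJJJZJJJJZ

Each term (from the third on) is the previous term followed by the one before it: term 3 = JJ·Z = JJZ.
Continuing: JJZJJJJZJJZJJ · JJZJJJJZ gives term 7.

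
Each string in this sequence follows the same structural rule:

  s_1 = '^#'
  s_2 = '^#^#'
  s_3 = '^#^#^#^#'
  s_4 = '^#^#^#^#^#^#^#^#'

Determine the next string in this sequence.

s(k+1) = s(k)·s(k) — each term doubles the last.
So the next term is two copies of ^#^#^#^#^#^#^#^#.

^#^#^#^#^#^#^#^#^#^#^#^#^#^#^#^#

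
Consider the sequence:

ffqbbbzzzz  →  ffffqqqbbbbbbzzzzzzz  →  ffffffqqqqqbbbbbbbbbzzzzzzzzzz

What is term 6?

ffffffffffffqqqqqqqqqqqbbbbbbbbbbbbbbbbbbzzzzzzzzzzzzzzzzzzz

Each string has the form f^{2n} q^{2n-1} b^{3n} z^{3n+1} (n = 1, 2, …).
For term 6, n = 6, so the run lengths are 12, 11, 18, 19.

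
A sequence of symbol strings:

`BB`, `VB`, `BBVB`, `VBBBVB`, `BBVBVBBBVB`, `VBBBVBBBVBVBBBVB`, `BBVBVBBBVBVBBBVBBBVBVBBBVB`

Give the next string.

VBBBVBBBVBVBBBVBBBVBVBBBVBVBBBVBBBVBVBBBVB

From term 3 onward, concatenate the second-to-last term with the last: BB·VB = BBVB, VB·BBVB = VBBBVB, …
The next term joins VBBBVBBBVBVBBBVB and BBVBVBBBVBVBBBVBBBVBVBBBVB.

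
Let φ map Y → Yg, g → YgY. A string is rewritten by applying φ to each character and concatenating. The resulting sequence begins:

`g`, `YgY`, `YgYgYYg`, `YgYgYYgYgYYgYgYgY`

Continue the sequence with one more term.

Replace each of the 17 characters of YgYgYYgYgYYgYgYgY in place — Yg YgY Yg YgY Yg Yg YgY Yg YgY Yg Yg YgY Yg YgY Yg YgY Yg — and concatenate.

YgYgYYgYgYYgYgYgYYgYgYYgYgYgYYgYgYYgYgYYg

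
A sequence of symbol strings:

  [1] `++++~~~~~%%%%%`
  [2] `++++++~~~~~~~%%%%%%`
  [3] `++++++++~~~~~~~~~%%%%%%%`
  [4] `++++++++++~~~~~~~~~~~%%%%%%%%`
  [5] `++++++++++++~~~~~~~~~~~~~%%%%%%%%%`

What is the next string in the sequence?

The n-th term is 2n +'s then 2n+1 ~'s then n+3 %'s, where the shown terms are n = 2, 3, 4, 5, 6.
For the next term, n = 7, so the run lengths are 14, 15, 10.

++++++++++++++~~~~~~~~~~~~~~~%%%%%%%%%%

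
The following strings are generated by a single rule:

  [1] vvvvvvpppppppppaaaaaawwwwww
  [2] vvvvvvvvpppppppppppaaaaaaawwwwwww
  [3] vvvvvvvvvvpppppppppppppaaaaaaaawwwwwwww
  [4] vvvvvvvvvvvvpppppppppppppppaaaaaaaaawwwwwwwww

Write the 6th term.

vvvvvvvvvvvvvvvvpppppppppppppppppppaaaaaaaaaaawwwwwwwwwww

Term n consists of 2n v's, followed by 2n+3 p's, followed by n+3 a's, followed by n+3 w's, where the shown terms are n = 3, 4, 5, 6.
Setting n = 8 gives 16, 19, 11, 11 characters in each block.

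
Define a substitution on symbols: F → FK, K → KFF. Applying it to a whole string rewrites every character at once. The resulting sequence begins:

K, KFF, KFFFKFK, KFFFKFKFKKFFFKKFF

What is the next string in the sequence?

KFFFKFKFKKFFFKKFFFKKFFKFFFKFKFKKFFKFFFKFK

φ(KFFFKFKFKKFFFKKFF) expands symbol-by-symbol to KFF FK FK FK KFF FK KFF FK KFF KFF FK FK FK KFF KFF FK FK; joining the 17 pieces gives the next term.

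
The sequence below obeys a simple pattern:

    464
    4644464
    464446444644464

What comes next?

s(k+1) = s(k)·4·s(k) — each term doubles the last with '4' between the halves.
Doubling 464446444644464 with '4' between the halves:

4644464446444644464446444644464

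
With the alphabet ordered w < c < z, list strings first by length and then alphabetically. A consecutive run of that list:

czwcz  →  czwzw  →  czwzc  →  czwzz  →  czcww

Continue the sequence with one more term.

czcwc

The successor of czcww increments the rightmost position that isn't already z and resets every position after it to w.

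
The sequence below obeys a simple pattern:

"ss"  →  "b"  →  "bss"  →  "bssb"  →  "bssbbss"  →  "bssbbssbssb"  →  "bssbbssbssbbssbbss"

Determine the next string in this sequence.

Each term (from the third on) is the previous term followed by the one before it: term 3 = b·ss = bss.
Continuing: bssbbssbssbbssbbss · bssbbssbssb gives term 8.

bssbbssbssbbssbbssbssbbssbssb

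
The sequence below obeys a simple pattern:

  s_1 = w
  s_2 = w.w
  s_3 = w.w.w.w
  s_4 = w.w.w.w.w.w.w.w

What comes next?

Each string is two copies of the previous one joined by '.'.
Doubling w.w.w.w.w.w.w.w with '.' between the halves:

w.w.w.w.w.w.w.w.w.w.w.w.w.w.w.w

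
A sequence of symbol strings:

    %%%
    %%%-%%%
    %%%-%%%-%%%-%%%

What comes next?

Every step duplicates the string with '-' between the halves.
Doubling %%%-%%%-%%%-%%% with '-' between the halves:

%%%-%%%-%%%-%%%-%%%-%%%-%%%-%%%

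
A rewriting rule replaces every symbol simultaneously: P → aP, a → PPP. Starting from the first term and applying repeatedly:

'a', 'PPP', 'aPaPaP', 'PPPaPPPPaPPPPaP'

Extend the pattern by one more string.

aPaPaPPPPaPaPaPaPPPPaPaPaPaPPPPaP

Applying the rule to each of the 15 symbols of PPPaPPPPaPPPPaP gives the pieces aP aP aP PPP aP aP aP aP PPP aP aP aP aP PPP aP, which concatenate to the answer.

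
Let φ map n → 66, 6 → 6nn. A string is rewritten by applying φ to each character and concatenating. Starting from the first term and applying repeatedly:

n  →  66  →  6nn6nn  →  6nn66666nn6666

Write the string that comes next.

6nn66666nn6nn6nn6nn6nn66666nn6nn6nn6nn

φ(6nn66666nn6666) expands symbol-by-symbol to 6nn 66 66 6nn 6nn 6nn 6nn 6nn 66 66 6nn 6nn 6nn 6nn; joining the 14 pieces gives the next term.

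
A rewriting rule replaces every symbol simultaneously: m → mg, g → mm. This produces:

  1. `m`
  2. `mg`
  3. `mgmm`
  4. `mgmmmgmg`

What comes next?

mgmmmgmgmgmmmgmm

Rewriting each symbol of mgmmmgmg: m→mg, g→mm, m→mg, m→mg, m→mg, g→mm, m→mg, g→mm, which concatenates to mg mm mg mg mg mm mg mm.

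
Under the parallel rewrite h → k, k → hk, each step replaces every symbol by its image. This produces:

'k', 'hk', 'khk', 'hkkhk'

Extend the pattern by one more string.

Rewriting each symbol of hkkhk: h→k, k→hk, k→hk, h→k, k→hk, which concatenates to k hk hk k hk.

khkhkkhk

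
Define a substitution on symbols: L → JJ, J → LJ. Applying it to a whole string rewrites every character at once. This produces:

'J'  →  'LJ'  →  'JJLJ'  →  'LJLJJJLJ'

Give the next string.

Apply φ to LJLJJJLJ symbol by symbol: L→JJ, J→LJ, L→JJ, J→LJ, J→LJ, J→LJ, L→JJ, J→LJ; joined: JJ LJ JJ LJ LJ LJ JJ LJ.

JJLJJJLJLJLJJJLJ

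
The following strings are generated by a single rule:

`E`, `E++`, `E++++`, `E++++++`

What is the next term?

The strings grow by a fixed suffix ++ each time.
Applying this once more to E++++++:

E++++++++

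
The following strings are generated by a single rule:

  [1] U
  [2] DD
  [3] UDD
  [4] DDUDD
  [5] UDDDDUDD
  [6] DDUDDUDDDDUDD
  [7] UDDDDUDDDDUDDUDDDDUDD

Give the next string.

Each term (from the third on) is the two preceding terms concatenated in order: term 3 = U·DD = UDD.
The next term joins DDUDDUDDDDUDD and UDDDDUDDDDUDDUDDDDUDD.

DDUDDUDDDDUDDUDDDDUDDDDUDDUDDDDUDD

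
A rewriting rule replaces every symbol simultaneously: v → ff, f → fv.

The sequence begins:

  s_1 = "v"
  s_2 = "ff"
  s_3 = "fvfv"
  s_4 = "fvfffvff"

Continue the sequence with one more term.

fvfffvfvfvfffvfv

Apply φ to fvfffvff symbol by symbol: f→fv, v→ff, f→fv, f→fv, f→fv, v→ff, f→fv, f→fv; joined: fv ff fv fv fv ff fv fv.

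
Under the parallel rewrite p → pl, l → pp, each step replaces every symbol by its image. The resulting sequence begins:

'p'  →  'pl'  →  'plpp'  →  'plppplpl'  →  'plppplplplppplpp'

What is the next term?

Rewriting the 16 symbols of plppplplplppplpp one by one yields pl pp pl pl pl pp pl pp pl pp pl pl pl pp pl pl; concatenated:

plppplplplppplppplppplplplppplpl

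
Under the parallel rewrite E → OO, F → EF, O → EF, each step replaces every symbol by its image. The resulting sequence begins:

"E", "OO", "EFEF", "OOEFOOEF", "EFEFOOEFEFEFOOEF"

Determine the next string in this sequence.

Applying the rule to each of the 16 symbols of EFEFOOEFEFEFOOEF gives the pieces OO EF OO EF EF EF OO EF OO EF OO EF EF EF OO EF, which concatenate to the answer.

OOEFOOEFEFEFOOEFOOEFOOEFEFEFOOEF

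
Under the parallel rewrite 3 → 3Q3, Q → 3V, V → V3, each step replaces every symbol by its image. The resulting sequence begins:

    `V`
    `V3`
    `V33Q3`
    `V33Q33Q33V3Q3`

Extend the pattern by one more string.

Applying the rule to each of the 13 symbols of V33Q33Q33V3Q3 gives the pieces V3 3Q3 3Q3 3V 3Q3 3Q3 3V 3Q3 3Q3 V3 3Q3 3V 3Q3, which concatenate to the answer.

V33Q33Q33V3Q33Q33V3Q33Q3V33Q33V3Q3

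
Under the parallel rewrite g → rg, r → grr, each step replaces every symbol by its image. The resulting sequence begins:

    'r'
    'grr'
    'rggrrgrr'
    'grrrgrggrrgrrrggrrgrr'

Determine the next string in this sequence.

Rewriting the 21 symbols of grrrgrggrrgrrrggrrgrr one by one yields rg grr grr grr rg grr rg rg grr grr rg grr grr grr rg rg grr grr rg grr grr; concatenated:

rggrrgrrgrrrggrrrgrggrrgrrrggrrgrrgrrrgrggrrgrrrggrrgrr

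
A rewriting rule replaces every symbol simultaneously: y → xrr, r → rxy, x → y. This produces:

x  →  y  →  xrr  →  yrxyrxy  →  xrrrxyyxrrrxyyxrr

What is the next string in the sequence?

Rewriting the 17 symbols of xrrrxyyxrrrxyyxrr one by one yields y rxy rxy rxy y xrr xrr y rxy rxy rxy y xrr xrr y rxy rxy; concatenated:

yrxyrxyrxyyxrrxrryrxyrxyrxyyxrrxrryrxyrxy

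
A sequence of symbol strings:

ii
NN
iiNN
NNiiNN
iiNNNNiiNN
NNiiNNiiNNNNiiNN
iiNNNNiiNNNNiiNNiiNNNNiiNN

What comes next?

NNiiNNiiNNNNiiNNiiNNNNiiNNNNiiNNiiNNNNiiNN

Each term (from the third on) is the two preceding terms concatenated in order: term 3 = ii·NN = iiNN.
So term 8 is NNiiNNiiNNNNiiNN·iiNNNNiiNNNNiiNNiiNNNNiiNN.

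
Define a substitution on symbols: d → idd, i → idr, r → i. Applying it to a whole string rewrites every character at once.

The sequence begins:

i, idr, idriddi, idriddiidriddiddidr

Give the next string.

Applying the rule to each of the 19 symbols of idriddiidriddiddidr gives the pieces idr idd i idr idd idd idr idr idd i idr idd idd idr idd idd idr idd i, which concatenate to the answer.

idriddiidriddiddidridriddiidriddiddidriddiddidriddi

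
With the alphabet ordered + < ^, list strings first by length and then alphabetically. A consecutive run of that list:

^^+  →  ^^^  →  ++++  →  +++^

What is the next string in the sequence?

++^+

Treat +++^ as a base-2 numeral over the given alphabet and add one, carrying through any trailing ^'s.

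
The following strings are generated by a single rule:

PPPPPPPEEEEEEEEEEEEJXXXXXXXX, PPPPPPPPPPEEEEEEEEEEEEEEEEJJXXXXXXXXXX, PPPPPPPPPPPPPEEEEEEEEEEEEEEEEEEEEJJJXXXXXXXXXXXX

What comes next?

Term n consists of 3n-2 P's, followed by 4n E's, followed by n-2 J's, followed by 2n+2 X's, where the shown terms are n = 3, 4, 5.
At n = 6 the blocks have lengths 16, 24, 4, 14.

PPPPPPPPPPPPPPPPEEEEEEEEEEEEEEEEEEEEEEEEJJJJXXXXXXXXXXXXXX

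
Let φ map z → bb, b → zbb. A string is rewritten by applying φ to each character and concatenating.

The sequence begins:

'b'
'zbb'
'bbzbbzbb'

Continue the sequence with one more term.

Expanding bbzbbzbb: b→zbb, b→zbb, z→bb, b→zbb, b→zbb, z→bb, b→zbb, b→zbb. Concatenated: zbb zbb bb zbb zbb bb zbb zbb.

zbbzbbbbzbbzbbbbzbbzbb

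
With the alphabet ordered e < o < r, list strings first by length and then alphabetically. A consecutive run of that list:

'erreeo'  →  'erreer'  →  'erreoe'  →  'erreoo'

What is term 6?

errere

Advancing 2 positions from erreoo through erreoo → erreor reaches term 6.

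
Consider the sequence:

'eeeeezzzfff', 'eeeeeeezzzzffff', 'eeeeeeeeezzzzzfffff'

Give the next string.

eeeeeeeeeeezzzzzzffffff

The n-th term is 2n-1 e's then n z's then n f's, where the shown terms are n = 3, 4, 5.
Setting n = 6 gives 11, 6, 6 characters in each block.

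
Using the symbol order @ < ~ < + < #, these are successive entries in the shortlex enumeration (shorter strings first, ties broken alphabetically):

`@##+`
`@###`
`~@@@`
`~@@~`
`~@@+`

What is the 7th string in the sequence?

Advancing 2 positions from ~@@+ through ~@@+ → ~@@# reaches term 7.

~@~@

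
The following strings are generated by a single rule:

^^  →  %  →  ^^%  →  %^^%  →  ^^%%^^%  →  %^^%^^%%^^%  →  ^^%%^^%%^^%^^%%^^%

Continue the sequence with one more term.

%^^%^^%%^^%^^%%^^%%^^%^^%%^^%

Each term (from the third on) is the two preceding terms concatenated in order: term 3 = ^^·% = ^^%.
Continuing: %^^%^^%%^^% · ^^%%^^%%^^%^^%%^^% gives term 8.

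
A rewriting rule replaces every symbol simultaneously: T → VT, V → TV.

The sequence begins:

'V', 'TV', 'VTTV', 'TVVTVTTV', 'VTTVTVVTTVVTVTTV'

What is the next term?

Replace each of the 16 characters of VTTVTVVTTVVTVTTV in place — TV VT VT TV VT TV TV VT VT TV TV VT TV VT VT TV — and concatenate.

TVVTVTTVVTTVTVVTVTTVTVVTTVVTVTTV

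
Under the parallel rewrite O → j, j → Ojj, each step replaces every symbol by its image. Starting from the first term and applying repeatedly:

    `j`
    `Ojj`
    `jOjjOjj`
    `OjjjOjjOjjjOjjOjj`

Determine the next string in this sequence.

φ(OjjjOjjOjjjOjjOjj) expands symbol-by-symbol to j Ojj Ojj Ojj j Ojj Ojj j Ojj Ojj Ojj j Ojj Ojj j Ojj Ojj; joining the 17 pieces gives the next term.

jOjjOjjOjjjOjjOjjjOjjOjjOjjjOjjOjjjOjjOjj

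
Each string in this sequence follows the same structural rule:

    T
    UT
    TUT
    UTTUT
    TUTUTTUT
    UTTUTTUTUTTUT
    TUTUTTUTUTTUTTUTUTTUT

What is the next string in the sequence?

UTTUTTUTUTTUTTUTUTTUTUTTUTTUTUTTUT

From term 3 onward, concatenate the second-to-last term with the last: T·UT = TUT, UT·TUT = UTTUT, …
So term 8 is UTTUTTUTUTTUT·TUTUTTUTUTTUTTUTUTTUT.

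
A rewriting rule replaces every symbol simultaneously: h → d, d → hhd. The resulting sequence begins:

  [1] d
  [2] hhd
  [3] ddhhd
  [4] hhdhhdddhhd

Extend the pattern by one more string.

Expanding hhdhhdddhhd: h→d, h→d, d→hhd, h→d, h→d, d→hhd, d→hhd, d→hhd, h→d, h→d, d→hhd. Concatenated: d d hhd d d hhd hhd hhd d d hhd.

ddhhdddhhdhhdhhdddhhd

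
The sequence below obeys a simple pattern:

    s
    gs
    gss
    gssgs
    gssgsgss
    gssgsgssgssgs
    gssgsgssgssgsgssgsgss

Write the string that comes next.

Each term (from the third on) is the previous term followed by the one before it: term 3 = gs·s = gss.
The next term joins gssgsgssgssgsgssgsgss and gssgsgssgssgs.

gssgsgssgssgsgssgsgssgssgsgssgssgs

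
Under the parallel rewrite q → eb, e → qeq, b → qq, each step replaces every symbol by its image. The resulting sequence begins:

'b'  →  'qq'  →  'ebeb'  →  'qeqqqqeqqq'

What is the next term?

Expanding qeqqqqeqqq: q→eb, e→qeq, q→eb, q→eb, q→eb, q→eb, e→qeq, q→eb, q→eb, q→eb. Concatenated: eb qeq eb eb eb eb qeq eb eb eb.

ebqeqebebebebqeqebebeb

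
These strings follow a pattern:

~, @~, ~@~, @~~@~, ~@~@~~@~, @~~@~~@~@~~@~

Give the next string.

From term 3 onward, concatenate the second-to-last term with the last: ~·@~ = ~@~, @~·~@~ = @~~@~, …
Continuing: ~@~@~~@~ · @~~@~~@~@~~@~ gives term 7.

~@~@~~@~@~~@~~@~@~~@~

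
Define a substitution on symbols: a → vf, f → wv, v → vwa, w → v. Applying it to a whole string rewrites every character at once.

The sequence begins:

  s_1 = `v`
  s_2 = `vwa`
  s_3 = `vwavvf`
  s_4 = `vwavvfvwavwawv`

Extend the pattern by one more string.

Rewriting the 14 symbols of vwavvfvwavwawv one by one yields vwa v vf vwa vwa wv vwa v vf vwa v vf v vwa; concatenated:

vwavvfvwavwawvvwavvfvwavvfvvwa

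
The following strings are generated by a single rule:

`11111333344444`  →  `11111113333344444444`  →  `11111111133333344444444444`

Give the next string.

11111111111333333344444444444444

Each string has the form 1^{2n+1} 3^{n+2} 4^{3n-1}, where the shown terms are n = 2, 3, 4.
At n = 5 the blocks have lengths 11, 7, 14.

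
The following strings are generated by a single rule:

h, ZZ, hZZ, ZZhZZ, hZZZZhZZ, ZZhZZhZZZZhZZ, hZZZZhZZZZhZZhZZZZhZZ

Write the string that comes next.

From term 3 onward, concatenate the second-to-last term with the last: h·ZZ = hZZ, ZZ·hZZ = ZZhZZ, …
Continuing: ZZhZZhZZZZhZZ · hZZZZhZZZZhZZhZZZZhZZ gives term 8.

ZZhZZhZZZZhZZhZZZZhZZZZhZZhZZZZhZZ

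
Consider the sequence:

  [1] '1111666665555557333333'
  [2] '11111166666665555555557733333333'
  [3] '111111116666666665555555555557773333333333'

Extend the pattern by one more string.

Reading off run lengths: 1 runs 4, 6, 8; 6 runs 5, 7, 9; 5 runs 6, 9, 12; 7 runs 1, 2, 3; 3 runs 6, 8, 10 — each is linear in n, where the shown terms are n = 2, 3, 4.
Setting n = 5 gives 10, 11, 15, 4, 12 characters in each block.

1111111111666666666665555555555555557777333333333333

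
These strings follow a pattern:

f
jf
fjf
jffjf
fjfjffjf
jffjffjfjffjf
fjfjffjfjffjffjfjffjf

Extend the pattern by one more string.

From term 3 onward, concatenate the second-to-last term with the last: f·jf = fjf, jf·fjf = jffjf, …
The next term joins jffjffjfjffjf and fjfjffjfjffjffjfjffjf.

jffjffjfjffjffjfjffjfjffjffjfjffjf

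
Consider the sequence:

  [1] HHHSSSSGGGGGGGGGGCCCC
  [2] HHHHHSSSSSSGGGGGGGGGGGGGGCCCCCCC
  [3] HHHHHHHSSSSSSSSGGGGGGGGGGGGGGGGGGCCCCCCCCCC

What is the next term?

Each string has the form H^{2n-1} S^{2n} G^{4n+2} C^{3n-2}, where the shown terms are n = 2, 3, 4.
At n = 5 the blocks have lengths 9, 10, 22, 13.

HHHHHHHHHSSSSSSSSSSGGGGGGGGGGGGGGGGGGGGGGCCCCCCCCCCCCC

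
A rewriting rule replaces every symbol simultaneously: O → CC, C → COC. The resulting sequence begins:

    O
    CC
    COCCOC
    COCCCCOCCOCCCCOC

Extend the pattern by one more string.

Replace each of the 16 characters of COCCCCOCCOCCCCOC in place — COC CC COC COC COC COC CC COC COC CC COC COC COC COC CC COC — and concatenate.

COCCCCOCCOCCOCCOCCCCOCCOCCCCOCCOCCOCCOCCCCOC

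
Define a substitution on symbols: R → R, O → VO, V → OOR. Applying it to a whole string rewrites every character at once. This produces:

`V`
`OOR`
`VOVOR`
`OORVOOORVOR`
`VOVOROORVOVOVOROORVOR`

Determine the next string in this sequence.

OORVOOORVORVOVOROORVOOORVOOORVORVOVOROORVOR

Replace each of the 21 characters of VOVOROORVOVOVOROORVOR in place — OOR VO OOR VO R VO VO R OOR VO OOR VO OOR VO R VO VO R OOR VO R — and concatenate.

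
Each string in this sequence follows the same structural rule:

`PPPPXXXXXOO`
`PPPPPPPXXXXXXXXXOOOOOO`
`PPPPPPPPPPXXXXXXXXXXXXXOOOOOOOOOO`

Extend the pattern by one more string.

The n-th term is 3n+1 P's then 4n+1 X's then 4n-2 O's (n = 1, 2, …).
At n = 4 the blocks have lengths 13, 17, 14.

PPPPPPPPPPPPPXXXXXXXXXXXXXXXXXOOOOOOOOOOOOOO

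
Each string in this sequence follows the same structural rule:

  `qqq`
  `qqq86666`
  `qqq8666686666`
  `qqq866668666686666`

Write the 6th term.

The strings grow by a fixed suffix 86666 each time.
From qqq866668666686666, 2 further steps: qqq866668666686666 → qqq86666866668666686666 → (answer).

qqq8666686666866668666686666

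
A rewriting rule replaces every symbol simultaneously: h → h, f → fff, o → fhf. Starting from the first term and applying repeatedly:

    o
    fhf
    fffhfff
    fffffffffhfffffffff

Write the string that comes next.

Rewriting the 19 symbols of fffffffffhfffffffff one by one yields fff fff fff fff fff fff fff fff fff h fff fff fff fff fff fff fff fff fff; concatenated:

fffffffffffffffffffffffffffhfffffffffffffffffffffffffff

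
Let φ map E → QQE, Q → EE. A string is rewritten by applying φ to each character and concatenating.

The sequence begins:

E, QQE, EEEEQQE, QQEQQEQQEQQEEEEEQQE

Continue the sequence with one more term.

Rewriting the 19 symbols of QQEQQEQQEQQEEEEEQQE one by one yields EE EE QQE EE EE QQE EE EE QQE EE EE QQE QQE QQE QQE QQE EE EE QQE; concatenated:

EEEEQQEEEEEQQEEEEEQQEEEEEQQEQQEQQEQQEQQEEEEEQQE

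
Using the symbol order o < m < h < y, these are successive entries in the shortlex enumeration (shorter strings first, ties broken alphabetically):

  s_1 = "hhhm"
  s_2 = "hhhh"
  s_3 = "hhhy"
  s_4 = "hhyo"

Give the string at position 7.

Stepping forward 3 times from hhyo: hhyo → hhym → hhyh, then the target.

hhyy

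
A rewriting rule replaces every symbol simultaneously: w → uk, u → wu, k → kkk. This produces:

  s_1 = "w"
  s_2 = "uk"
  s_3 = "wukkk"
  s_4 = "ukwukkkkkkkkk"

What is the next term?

Rewriting the 13 symbols of ukwukkkkkkkkk one by one yields wu kkk uk wu kkk kkk kkk kkk kkk kkk kkk kkk kkk; concatenated:

wukkkukwukkkkkkkkkkkkkkkkkkkkkkkkkkk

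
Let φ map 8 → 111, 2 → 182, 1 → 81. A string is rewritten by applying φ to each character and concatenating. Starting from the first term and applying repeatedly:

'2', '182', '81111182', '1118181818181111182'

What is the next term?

818181111811118111181111811118181818181111182

Applying the rule to each of the 19 symbols of 1118181818181111182 gives the pieces 81 81 81 111 81 111 81 111 81 111 81 111 81 81 81 81 81 111 182, which concatenate to the answer.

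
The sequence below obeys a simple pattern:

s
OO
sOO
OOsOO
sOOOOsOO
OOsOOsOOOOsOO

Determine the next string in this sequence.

This is a Fibonacci-style word recurrence s(k) = s(k−2)·s(k−1): e.g. s·OO = sOO.
So term 7 is sOOOOsOO·OOsOOsOOOOsOO.

sOOOOsOOOOsOOsOOOOsOO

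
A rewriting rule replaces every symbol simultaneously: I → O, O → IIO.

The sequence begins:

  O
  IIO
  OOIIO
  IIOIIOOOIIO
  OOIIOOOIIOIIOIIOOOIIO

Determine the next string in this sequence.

IIOIIOOOIIOIIOIIOOOIIOOOIIOOOIIOIIOIIOOOIIO

Replace each of the 21 characters of OOIIOOOIIOIIOIIOOOIIO in place — IIO IIO O O IIO IIO IIO O O IIO O O IIO O O IIO IIO IIO O O IIO — and concatenate.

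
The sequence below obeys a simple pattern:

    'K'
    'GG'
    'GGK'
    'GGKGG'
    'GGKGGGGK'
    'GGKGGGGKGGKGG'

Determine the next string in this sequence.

GGKGGGGKGGKGGGGKGGGGK

This is a Fibonacci-style word recurrence s(k) = s(k−1)·s(k−2): e.g. GG·K = GGK.
Continuing: GGKGGGGKGGKGG · GGKGGGGK gives term 7.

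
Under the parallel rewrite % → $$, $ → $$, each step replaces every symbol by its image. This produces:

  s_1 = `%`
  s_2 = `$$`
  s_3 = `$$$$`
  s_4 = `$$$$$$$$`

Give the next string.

Expanding $$$$$$$$: $→$$, $→$$, $→$$, $→$$, $→$$, $→$$, $→$$, $→$$. Concatenated: $$ $$ $$ $$ $$ $$ $$ $$.

$$$$$$$$$$$$$$$$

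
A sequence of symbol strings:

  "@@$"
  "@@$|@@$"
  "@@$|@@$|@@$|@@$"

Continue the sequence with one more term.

s(k+1) = s(k)·|·s(k) — each term doubles the last with '|' between the halves.
Doubling @@$|@@$|@@$|@@$ with '|' between the halves:

@@$|@@$|@@$|@@$|@@$|@@$|@@$|@@$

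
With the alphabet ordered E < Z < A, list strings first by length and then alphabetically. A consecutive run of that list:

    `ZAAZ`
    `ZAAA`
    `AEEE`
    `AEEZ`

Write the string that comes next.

AEEA

Treat AEEZ as a base-3 numeral over the given alphabet and add one, carrying through any trailing A's.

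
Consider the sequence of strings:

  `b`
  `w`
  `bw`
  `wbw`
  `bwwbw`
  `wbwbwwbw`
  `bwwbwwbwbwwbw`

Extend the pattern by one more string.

wbwbwwbwbwwbwwbwbwwbw

This is a Fibonacci-style word recurrence s(k) = s(k−2)·s(k−1): e.g. b·w = bw.
Continuing: wbwbwwbw · bwwbwwbwbwwbw gives term 8.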